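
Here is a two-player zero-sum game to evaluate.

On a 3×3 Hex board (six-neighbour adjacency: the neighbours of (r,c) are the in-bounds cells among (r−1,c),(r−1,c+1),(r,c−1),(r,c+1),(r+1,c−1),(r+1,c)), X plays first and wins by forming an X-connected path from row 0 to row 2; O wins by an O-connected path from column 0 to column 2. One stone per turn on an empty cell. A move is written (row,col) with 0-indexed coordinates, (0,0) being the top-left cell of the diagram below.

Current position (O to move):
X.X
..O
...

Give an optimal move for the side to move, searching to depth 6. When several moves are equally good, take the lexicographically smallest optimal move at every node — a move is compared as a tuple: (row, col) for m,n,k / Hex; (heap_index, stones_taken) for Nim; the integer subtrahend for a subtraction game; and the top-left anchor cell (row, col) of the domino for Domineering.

O's best at [X.X/..O/...]: (1,1)

p1 O@[X.X/..O/...]: (0,1)[XOX/..O/...]-1 (1,0)[X.X/O.O/...]-1 (1,1)[X.X/.OO/...]+1* (2,0)[X.X/..O/O..]+1 (2,1)[X.X/..O/.O.]-1 (2,2)[X.X/..O/..O]-1
p2 X@[X.X/.OO/...]: (0,1)[XXX/.OO/...]-1* (1,0)[X.X/XOO/...]-1 (2,0)[X.X/.OO/X..]-1 (2,1)[X.X/.OO/.X.]-1 (2,2)[X.X/.OO/..X]-1
p3 O@[XXX/.OO/...]: (1,0)[XXX/OOO/...]+1* (2,0)[XXX/.OO/O..]+1 (2,1)[XXX/.OO/.O.]+1 (2,2)[XXX/.OO/..O]+1
p4 X@[XXX/OOO/...] terminal -1; root [X.X/..O/...] d6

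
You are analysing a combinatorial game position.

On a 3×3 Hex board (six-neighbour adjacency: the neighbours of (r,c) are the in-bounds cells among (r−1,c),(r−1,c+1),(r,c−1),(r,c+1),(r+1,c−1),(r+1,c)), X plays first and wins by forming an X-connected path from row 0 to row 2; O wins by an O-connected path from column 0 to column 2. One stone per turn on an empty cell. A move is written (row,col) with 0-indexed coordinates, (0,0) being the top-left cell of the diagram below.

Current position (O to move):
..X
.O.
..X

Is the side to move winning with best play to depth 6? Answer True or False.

[..X/.O./..X] O move#1: (0,0):-1/O.X/.O./..X, (0,1):-1/.OX/.O./..X, (1,0):-1/..X/OO./..X, (1,2):+1/..X/.OO/..X*, (2,0):-1/..X/.O./O.X, (2,1):-1/..X/.O./.OX
[..X/.OO/..X] X move#2: (0,0):-1/X.X/.OO/..X*, (0,1):-1/.XX/.OO/..X, (1,0):-1/..X/XOO/..X, (2,0):-1/..X/.OO/X.X, (2,1):-1/..X/.OO/.XX
[X.X/.OO/..X] O move#3: (0,1):+1/XOX/.OO/..X*, (1,0):+1/X.X/OOO/..X, (2,0):+1/X.X/.OO/O.X, (2,1):+1/X.X/.OO/.OX
[XOX/.OO/..X] X move#4: (1,0):-1/XOX/XOO/..X*, (2,0):-1/XOX/.OO/X.X, (2,1):-1/XOX/.OO/.XX
[XOX/XOO/..X] O move#5: (2,0):+1/XOX/XOO/O.X*, (2,1):-1/XOX/XOO/.OX
[XOX/XOO/O.X] end (terminal -1, X#6); searched ..X/.O./..X to 6

O winning at [..X/.O./..X]: True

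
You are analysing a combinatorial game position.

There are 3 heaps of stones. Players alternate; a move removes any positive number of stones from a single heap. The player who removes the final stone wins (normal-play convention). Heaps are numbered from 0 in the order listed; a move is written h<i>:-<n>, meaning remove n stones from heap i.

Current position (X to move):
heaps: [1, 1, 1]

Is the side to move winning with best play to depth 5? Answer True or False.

[(1,1,1)] X move#1: h0:-1:+1/(0,1,1)*, h1:-1:+1/(1,0,1), h2:-1:+1/(1,1,0)
[(0,1,1)] O move#2: h1:-1:-1/(0,0,1)*, h2:-1:-1/(0,1,0)
[(0,0,1)] X move#3: h2:-1:+1/(0,0,0)*
[(0,0,0)] end (terminal -1, O#4); searched (1,1,1) to 5

X winning at [(1,1,1)]: True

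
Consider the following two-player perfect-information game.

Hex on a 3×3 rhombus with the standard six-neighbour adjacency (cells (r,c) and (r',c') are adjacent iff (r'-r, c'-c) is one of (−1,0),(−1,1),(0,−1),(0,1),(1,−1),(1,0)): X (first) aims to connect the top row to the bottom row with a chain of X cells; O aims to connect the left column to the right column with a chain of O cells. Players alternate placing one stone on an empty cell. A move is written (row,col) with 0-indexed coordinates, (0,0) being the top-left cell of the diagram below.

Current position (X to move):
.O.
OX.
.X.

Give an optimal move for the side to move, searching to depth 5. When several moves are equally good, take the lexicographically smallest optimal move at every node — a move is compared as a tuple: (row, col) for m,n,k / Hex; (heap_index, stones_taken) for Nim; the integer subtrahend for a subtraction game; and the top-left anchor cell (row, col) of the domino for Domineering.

X's best at [.O./OX./.X.]: (0,2)

[.O./OX./.X.] X move#1: (0,0):-1/XO./OX./.X., (0,2):+1/.OX/OX./.X.*, (1,2):-1/.O./OXX/.X., (2,0):-1/.O./OX./XX., (2,2):-1/.O./OX./.XX
[.OX/OX./.X.] end (terminal -1, O#2); searched .O./OX./.X. to 5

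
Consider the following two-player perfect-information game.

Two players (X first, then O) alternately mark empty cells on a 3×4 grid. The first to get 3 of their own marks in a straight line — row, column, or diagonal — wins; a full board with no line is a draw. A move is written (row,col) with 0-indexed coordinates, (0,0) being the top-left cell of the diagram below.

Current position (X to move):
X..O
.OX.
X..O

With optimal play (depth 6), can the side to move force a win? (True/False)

p1 X@[X..O/.OX./X..O]: (0,1)[XX.O/.OX./X..O]-1 (0,2)[X.XO/.OX./X..O]-1 (1,0)[X..O/XOX./X..O]+1* (1,3)[X..O/.OXX/X..O]+1 (2,1)[X..O/.OX./XX.O]-1 (2,2)[X..O/.OX./X.XO]-1
p2 O@[X..O/XOX./X..O] terminal -1; root [X..O/.OX./X..O] d6

X winning at [X..O/.OX./X..O]: True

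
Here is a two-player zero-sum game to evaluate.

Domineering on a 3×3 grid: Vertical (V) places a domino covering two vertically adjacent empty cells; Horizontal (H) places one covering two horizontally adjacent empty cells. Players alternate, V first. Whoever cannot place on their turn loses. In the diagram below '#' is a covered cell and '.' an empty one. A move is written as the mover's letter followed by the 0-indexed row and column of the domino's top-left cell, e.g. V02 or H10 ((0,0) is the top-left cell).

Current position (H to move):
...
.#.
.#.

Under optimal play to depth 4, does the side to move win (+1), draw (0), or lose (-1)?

p1 H@[.../.#./.#.]: H00[##./.#./.#.]-1* H01[.##/.#./.#.]-1
p2 V@[##./.#./.#.]: V02[###/.##/.#.]+1* V10[##./##./##.]+1 V12[##./.##/.##]+1
p3 H@[###/.##/.#.] terminal -1; root [.../.#./.#.] d4

value(.../.#./.#., H) = -1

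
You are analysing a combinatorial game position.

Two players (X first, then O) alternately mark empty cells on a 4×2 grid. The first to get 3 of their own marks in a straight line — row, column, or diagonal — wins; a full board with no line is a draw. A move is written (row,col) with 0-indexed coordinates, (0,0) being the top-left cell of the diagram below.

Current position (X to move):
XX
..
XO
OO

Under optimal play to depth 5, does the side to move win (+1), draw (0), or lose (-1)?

value(XX/../XO/OO, X) = +1

[XX/../XO/OO] X move#1: (1,0):+1/XX/X./XO/OO*, (1,1):+0/XX/.X/XO/OO
[XX/X./XO/OO] end (terminal -1, O#2); searched XX/../XO/OO to 5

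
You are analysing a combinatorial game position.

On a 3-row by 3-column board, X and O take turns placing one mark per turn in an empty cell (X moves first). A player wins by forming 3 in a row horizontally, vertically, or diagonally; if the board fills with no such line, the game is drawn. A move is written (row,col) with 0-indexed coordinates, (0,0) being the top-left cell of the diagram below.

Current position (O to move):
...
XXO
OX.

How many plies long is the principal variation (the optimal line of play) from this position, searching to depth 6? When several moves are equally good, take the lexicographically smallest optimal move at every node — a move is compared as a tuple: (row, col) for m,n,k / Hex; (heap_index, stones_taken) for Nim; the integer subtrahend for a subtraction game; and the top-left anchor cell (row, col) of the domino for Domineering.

[.../XXO/OX.] O move#1: (0,0):-1/O../XXO/OX., (0,1):+0/.O./XXO/OX.*, (0,2):-1/..O/XXO/OX., (2,2):-1/.../XXO/OXO
[.O./XXO/OX.] X move#2: (0,0):+0/XO./XXO/OX.*, (0,2):+0/.OX/XXO/OX., (2,2):+0/.O./XXO/OXX
[XO./XXO/OX.] O move#3: (0,2):-1/XOO/XXO/OX., (2,2):+0/XO./XXO/OXO*
[XO./XXO/OXO] X move#4: (0,2):+0/XOX/XXO/OXO*
[XOX/XXO/OXO] end (terminal +0, O#5); searched .../XXO/OX. to 6

PV length from [.../XXO/OX.]: 4 plies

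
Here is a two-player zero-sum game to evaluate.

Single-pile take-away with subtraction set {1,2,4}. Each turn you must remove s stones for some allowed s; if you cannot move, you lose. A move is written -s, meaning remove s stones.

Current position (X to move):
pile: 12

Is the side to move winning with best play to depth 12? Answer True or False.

X winning at [12]: False

p1 X@[12]: -1[11]-1* -2[10]-1 -4[8]-1
p2 O@[11]: -1[10]-1 -2[9]+1* -4[7]-1
p3 X@[9]: -1[8]-1* -2[7]-1 -4[5]-1
p4 O@[8]: -1[7]-1 -2[6]+1* -4[4]-1
p5 X@[6]: -1[5]-1* -2[4]-1 -4[2]-1
p6 O@[5]: -1[4]-1 -2[3]+1* -4[1]-1
p7 X@[3]: -1[2]-1* -2[1]-1
p8 O@[2]: -1[1]-1 -2[0]+1*
p9 X@[0] terminal -1; root [12] d12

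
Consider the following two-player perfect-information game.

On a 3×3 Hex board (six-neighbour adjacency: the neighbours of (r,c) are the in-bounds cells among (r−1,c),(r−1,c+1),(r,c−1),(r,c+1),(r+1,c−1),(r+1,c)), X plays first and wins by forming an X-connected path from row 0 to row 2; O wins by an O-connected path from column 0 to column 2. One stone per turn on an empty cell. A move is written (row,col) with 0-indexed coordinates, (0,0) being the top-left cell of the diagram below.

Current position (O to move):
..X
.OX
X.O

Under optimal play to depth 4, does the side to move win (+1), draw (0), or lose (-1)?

value(..X/.OX/X.O, O) = -1

p1 O@[..X/.OX/X.O]: (0,0)[O.X/.OX/X.O]-1* (0,1)[.OX/.OX/X.O]-1 (1,0)[..X/OOX/X.O]-1 (2,1)[..X/.OX/XOO]-1
p2 X@[O.X/.OX/X.O]: (0,1)[OXX/.OX/X.O]+1* (1,0)[O.X/XOX/X.O]+1 (2,1)[O.X/.OX/XXO]+1
p3 O@[OXX/.OX/X.O]: (1,0)[OXX/OOX/X.O]-1* (2,1)[OXX/.OX/XOO]-1
p4 X@[OXX/OOX/X.O]: (2,1)[OXX/OOX/XXO]+1*
p5 O@[OXX/OOX/XXO] terminal -1; root [..X/.OX/X.O] d4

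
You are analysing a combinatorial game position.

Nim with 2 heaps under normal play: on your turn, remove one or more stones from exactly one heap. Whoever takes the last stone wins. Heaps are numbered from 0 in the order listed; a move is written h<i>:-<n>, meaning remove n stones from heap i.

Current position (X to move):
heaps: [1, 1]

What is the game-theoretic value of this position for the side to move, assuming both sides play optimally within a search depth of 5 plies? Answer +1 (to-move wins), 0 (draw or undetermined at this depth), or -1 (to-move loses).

value((1,1), X) = -1

ply 1, X at (1,1) | h0:-1=-1→(0,1)*; h1:-1=-1→(1,0)
ply 2, O at (0,1) | h1:-1=+1→(0,0)*
ply 3: (0,0) is terminal -1 (X); from (1,1) depth 5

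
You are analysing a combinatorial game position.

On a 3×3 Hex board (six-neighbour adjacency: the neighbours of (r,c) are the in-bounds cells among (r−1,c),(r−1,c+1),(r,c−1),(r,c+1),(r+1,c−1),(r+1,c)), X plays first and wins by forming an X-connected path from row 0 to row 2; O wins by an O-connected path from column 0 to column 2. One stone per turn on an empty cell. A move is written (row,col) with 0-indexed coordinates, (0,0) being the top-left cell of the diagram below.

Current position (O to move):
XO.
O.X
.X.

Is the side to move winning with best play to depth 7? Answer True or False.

p1 O@[XO./O.X/.X.]: (0,2)[XOO/O.X/.X.]+1* (1,1)[XO./OOX/.X.]-1 (2,0)[XO./O.X/OX.]-1 (2,2)[XO./O.X/.XO]-1
p2 X@[XOO/O.X/.X.] terminal -1; root [XO./O.X/.X.] d7

O winning at [XO./O.X/.X.]: True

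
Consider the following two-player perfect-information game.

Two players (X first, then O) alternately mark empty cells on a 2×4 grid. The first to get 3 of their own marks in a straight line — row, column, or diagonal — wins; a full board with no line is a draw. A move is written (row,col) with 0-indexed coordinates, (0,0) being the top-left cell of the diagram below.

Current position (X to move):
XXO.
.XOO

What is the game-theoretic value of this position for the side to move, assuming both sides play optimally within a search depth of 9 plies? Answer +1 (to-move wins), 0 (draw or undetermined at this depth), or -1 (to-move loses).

value(XXO./.XOO, X) = 0

[XXO./.XOO] X move#1: (0,3):+0/XXOX/.XOO*, (1,0):+0/XXO./XXOO
[XXOX/.XOO] O move#2: (1,0):+0/XXOX/OXOO*
[XXOX/OXOO] end (terminal +0, X#3); searched XXO./.XOO to 9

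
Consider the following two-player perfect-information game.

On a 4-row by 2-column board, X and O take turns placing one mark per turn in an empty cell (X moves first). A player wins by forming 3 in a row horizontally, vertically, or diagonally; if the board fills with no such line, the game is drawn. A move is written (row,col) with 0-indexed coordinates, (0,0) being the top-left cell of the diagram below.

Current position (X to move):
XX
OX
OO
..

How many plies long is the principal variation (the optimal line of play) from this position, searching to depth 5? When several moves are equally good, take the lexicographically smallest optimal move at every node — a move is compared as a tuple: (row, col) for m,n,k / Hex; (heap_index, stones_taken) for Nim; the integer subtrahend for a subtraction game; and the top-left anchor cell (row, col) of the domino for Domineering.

PV length from [XX/OX/OO/..]: 2 plies

ply 1, X at XX/OX/OO/.. | (3,0)=+0→XX/OX/OO/X.*; (3,1)=-1→XX/OX/OO/.X
ply 2, O at XX/OX/OO/X. | (3,1)=+0→XX/OX/OO/XO*
ply 3: XX/OX/OO/XO is terminal +0 (X); from XX/OX/OO/.. depth 5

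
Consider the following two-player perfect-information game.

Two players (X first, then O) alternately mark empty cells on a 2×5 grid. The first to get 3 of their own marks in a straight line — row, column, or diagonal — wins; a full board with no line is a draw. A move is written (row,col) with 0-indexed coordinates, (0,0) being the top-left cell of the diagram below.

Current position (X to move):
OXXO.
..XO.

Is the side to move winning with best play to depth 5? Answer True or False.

X winning at [OXXO./..XO.]: False

ply 1, X at OXXO./..XO. | (0,4)=+0→OXXOX/..XO.*; (1,0)=+0→OXXO./X.XO.; (1,1)=+0→OXXO./.XXO.; (1,4)=+0→OXXO./..XOX
ply 2, O at OXXOX/..XO. | (1,0)=+0→OXXOX/O.XO.*; (1,1)=+0→OXXOX/.OXO.; (1,4)=+0→OXXOX/..XOO
ply 3, X at OXXOX/O.XO. | (1,1)=+0→OXXOX/OXXO.*; (1,4)=+0→OXXOX/O.XOX
ply 4, O at OXXOX/OXXO. | (1,4)=+0→OXXOX/OXXOO*
ply 5: OXXOX/OXXOO is terminal +0 (X); from OXXO./..XO. depth 5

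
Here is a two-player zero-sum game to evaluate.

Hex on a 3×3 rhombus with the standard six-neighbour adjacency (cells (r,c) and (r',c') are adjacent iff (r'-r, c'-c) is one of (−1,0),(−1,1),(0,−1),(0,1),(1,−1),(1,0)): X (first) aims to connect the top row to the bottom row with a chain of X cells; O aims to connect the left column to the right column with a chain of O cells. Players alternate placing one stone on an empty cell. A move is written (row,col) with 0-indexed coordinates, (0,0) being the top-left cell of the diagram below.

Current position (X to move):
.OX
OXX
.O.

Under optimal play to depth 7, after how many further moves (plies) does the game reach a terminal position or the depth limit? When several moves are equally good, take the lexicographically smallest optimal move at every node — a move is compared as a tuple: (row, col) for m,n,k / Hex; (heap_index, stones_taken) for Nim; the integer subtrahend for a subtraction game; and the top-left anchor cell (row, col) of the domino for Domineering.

PV length from [.OX/OXX/.O.]: 3 plies

p1 X@[.OX/OXX/.O.]: (0,0)[XOX/OXX/.O.]+1* (2,0)[.OX/OXX/XO.]+1 (2,2)[.OX/OXX/.OX]+1
p2 O@[XOX/OXX/.O.]: (2,0)[XOX/OXX/OO.]-1* (2,2)[XOX/OXX/.OO]-1
p3 X@[XOX/OXX/OO.]: (2,2)[XOX/OXX/OOX]+1*
p4 O@[XOX/OXX/OOX] terminal -1; root [.OX/OXX/.O.] d7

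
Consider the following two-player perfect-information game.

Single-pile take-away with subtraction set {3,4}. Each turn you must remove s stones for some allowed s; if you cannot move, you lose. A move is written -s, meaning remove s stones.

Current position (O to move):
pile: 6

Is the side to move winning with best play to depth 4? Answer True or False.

ply 1, O at 6 | -3=-1→3; -4=+1→2*
ply 2: 2 is terminal -1 (X); from 6 depth 4

O winning at [6]: True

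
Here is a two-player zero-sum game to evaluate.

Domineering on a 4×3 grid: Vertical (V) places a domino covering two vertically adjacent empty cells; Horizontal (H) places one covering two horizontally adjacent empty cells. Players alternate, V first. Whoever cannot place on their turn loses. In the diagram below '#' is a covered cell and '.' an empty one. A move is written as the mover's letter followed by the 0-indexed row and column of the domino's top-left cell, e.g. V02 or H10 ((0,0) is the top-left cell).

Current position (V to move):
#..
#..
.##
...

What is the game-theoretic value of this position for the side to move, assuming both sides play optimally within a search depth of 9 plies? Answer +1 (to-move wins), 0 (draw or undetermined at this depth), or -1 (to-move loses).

value(#../#../.##/..., V) = +1

ply 1, V at #../#../.##/... | V01=+1→##./##./.##/...*; V02=+1→#.#/#.#/.##/...; V20=-1→#../#../###/#..
ply 2, H at ##./##./.##/... | H30=-1→##./##./.##/##.*; H31=-1→##./##./.##/.##
ply 3, V at ##./##./.##/##. | V02=+1→###/###/.##/##.*
ply 4: ###/###/.##/##. is terminal -1 (H); from #../#../.##/... depth 9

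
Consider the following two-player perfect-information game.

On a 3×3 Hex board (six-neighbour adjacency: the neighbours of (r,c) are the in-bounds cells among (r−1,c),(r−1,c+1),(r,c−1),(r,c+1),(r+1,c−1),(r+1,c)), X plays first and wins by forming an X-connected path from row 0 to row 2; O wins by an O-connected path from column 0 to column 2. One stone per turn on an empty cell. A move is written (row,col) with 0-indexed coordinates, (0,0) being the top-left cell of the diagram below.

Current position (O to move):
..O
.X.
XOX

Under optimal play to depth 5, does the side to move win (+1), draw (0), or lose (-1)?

value(..O/.X./XOX, O) = +1

[..O/.X./XOX] O move#1: (0,0):-1/O.O/.X./XOX, (0,1):+1/.OO/.X./XOX*, (1,0):-1/..O/OX./XOX, (1,2):-1/..O/.XO/XOX
[.OO/.X./XOX] X move#2: (0,0):-1/XOO/.X./XOX*, (1,0):-1/.OO/XX./XOX, (1,2):-1/.OO/.XX/XOX
[XOO/.X./XOX] O move#3: (1,0):+1/XOO/OX./XOX*, (1,2):-1/XOO/.XO/XOX
[XOO/OX./XOX] end (terminal -1, X#4); searched ..O/.X./XOX to 5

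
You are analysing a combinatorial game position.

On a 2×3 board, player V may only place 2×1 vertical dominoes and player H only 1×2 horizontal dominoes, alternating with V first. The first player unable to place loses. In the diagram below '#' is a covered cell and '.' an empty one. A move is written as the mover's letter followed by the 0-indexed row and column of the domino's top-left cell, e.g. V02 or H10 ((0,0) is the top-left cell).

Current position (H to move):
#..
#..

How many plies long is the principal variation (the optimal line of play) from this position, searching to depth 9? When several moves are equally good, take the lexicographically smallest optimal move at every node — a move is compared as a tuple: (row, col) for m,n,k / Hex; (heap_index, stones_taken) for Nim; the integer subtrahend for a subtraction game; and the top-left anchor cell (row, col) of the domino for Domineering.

p1 H@[#../#..]: H01[###/#..]+1* H11[#../###]+1
p2 V@[###/#..] terminal -1; root [#../#..] d9

PV length from [#../#..]: 1 ply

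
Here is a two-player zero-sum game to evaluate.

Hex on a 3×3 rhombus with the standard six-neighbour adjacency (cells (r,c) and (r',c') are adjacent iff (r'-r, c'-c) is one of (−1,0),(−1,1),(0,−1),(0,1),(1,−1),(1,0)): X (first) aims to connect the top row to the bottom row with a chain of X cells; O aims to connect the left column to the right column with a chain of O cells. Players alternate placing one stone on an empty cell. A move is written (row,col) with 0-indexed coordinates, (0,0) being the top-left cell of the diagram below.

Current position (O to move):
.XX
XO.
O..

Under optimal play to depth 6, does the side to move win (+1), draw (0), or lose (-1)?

ply 1, O at .XX/XO./O.. | (0,0)=-1→OXX/XO./O..; (1,2)=+1→.XX/XOO/O..*; (2,1)=+1→.XX/XO./OO.; (2,2)=+1→.XX/XO./O.O
ply 2: .XX/XOO/O.. is terminal -1 (X); from .XX/XO./O.. depth 6

value(.XX/XO./O.., O) = +1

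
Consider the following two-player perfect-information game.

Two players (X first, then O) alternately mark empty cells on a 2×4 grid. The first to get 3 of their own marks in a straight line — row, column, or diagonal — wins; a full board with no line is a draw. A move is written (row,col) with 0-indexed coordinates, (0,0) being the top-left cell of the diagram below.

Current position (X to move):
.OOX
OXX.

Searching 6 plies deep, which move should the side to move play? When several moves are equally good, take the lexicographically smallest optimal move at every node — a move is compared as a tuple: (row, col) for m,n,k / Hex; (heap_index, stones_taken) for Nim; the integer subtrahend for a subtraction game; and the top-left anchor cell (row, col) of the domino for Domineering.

p1 X@[.OOX/OXX.]: (0,0)[XOOX/OXX.]+0 (1,3)[.OOX/OXXX]+1*
p2 O@[.OOX/OXXX] terminal -1; root [.OOX/OXX.] d6

X's best at [.OOX/OXX.]: (1,3)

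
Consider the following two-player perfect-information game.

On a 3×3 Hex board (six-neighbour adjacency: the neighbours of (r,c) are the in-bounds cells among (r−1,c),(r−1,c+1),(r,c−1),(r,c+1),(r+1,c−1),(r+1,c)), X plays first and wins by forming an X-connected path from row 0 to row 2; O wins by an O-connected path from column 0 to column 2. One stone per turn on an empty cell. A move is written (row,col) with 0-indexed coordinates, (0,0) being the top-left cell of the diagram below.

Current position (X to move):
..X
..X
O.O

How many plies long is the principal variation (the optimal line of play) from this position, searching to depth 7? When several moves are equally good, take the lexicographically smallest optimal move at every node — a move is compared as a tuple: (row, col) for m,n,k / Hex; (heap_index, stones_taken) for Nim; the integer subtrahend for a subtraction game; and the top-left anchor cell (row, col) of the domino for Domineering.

PV length from [..X/..X/O.O]: 1 ply

ply 1, X at ..X/..X/O.O | (0,0)=-1→X.X/..X/O.O; (0,1)=-1→.XX/..X/O.O; (1,0)=-1→..X/X.X/O.O; (1,1)=-1→..X/.XX/O.O; (2,1)=+1→..X/..X/OXO*
ply 2: ..X/..X/OXO is terminal -1 (O); from ..X/..X/O.O depth 7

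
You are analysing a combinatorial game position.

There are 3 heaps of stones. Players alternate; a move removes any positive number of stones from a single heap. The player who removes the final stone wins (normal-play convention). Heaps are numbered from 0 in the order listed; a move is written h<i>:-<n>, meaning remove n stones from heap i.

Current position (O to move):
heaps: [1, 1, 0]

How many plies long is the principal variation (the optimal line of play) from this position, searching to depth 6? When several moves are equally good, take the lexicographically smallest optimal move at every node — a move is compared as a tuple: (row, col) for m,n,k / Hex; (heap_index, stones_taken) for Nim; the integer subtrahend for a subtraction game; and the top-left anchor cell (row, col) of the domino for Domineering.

p1 O@[(1,1,0)]: h0:-1[(0,1,0)]-1* h1:-1[(1,0,0)]-1
p2 X@[(0,1,0)]: h1:-1[(0,0,0)]+1*
p3 O@[(0,0,0)] terminal -1; root [(1,1,0)] d6

PV length from [(1,1,0)]: 2 plies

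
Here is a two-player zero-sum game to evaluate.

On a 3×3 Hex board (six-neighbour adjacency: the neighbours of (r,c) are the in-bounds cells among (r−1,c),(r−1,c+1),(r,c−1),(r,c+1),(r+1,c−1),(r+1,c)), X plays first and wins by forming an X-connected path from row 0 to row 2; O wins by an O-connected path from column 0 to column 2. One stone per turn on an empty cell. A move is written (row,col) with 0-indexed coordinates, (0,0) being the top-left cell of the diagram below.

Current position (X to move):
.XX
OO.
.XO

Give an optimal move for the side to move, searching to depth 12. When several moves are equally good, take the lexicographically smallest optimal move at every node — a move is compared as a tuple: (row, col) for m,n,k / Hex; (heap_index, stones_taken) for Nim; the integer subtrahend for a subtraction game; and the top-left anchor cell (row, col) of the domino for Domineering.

ply 1, X at .XX/OO./.XO | (0,0)=-1→XXX/OO./.XO; (1,2)=+1→.XX/OOX/.XO*; (2,0)=-1→.XX/OO./XXO
ply 2: .XX/OOX/.XO is terminal -1 (O); from .XX/OO./.XO depth 12

X's best at [.XX/OO./.XO]: (1,2)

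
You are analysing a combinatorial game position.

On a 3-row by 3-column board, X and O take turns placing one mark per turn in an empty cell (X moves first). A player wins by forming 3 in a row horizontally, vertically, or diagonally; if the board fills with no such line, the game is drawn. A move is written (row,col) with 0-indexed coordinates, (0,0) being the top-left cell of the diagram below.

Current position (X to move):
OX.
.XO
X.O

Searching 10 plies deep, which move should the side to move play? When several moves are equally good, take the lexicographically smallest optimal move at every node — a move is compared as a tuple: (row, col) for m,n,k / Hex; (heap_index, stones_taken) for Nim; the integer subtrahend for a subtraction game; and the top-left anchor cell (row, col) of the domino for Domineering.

X's best at [OX./.XO/X.O]: (0,2)

ply 1, X at OX./.XO/X.O | (0,2)=+1→OXX/.XO/X.O*; (1,0)=-1→OX./XXO/X.O; (2,1)=+1→OX./.XO/XXO
ply 2: OXX/.XO/X.O is terminal -1 (O); from OX./.XO/X.O depth 10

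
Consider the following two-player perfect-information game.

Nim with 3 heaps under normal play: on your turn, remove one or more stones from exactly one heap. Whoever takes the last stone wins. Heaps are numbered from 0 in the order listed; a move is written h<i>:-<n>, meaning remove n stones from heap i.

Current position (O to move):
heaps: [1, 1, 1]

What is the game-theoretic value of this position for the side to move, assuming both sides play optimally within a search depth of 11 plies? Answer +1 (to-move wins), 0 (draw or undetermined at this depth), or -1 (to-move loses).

p1 O@[(1,1,1)]: h0:-1[(0,1,1)]+1* h1:-1[(1,0,1)]+1 h2:-1[(1,1,0)]+1
p2 X@[(0,1,1)]: h1:-1[(0,0,1)]-1* h2:-1[(0,1,0)]-1
p3 O@[(0,0,1)]: h2:-1[(0,0,0)]+1*
p4 X@[(0,0,0)] terminal -1; root [(1,1,1)] d11

value((1,1,1), O) = +1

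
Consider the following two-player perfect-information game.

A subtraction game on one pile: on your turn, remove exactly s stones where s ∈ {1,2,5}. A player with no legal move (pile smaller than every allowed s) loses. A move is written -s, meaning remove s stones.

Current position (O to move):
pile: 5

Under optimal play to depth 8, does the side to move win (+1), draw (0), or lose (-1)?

ply 1, O at 5 | -1=-1→4; -2=+1→3*; -5=+1→0
ply 2, X at 3 | -1=-1→2*; -2=-1→1
ply 3, O at 2 | -1=-1→1; -2=+1→0*
ply 4: 0 is terminal -1 (X); from 5 depth 8

value(5, O) = +1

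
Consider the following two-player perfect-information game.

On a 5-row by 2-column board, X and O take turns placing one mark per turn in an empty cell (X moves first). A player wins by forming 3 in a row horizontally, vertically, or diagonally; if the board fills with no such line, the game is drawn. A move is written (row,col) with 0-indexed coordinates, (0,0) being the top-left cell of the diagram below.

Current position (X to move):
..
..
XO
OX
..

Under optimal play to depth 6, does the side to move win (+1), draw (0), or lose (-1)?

value(../../XO/OX/.., X) = 0

ply 1, X at ../../XO/OX/.. | (0,0)=+0→X./../XO/OX/..*; (0,1)=+0→.X/../XO/OX/..; (1,0)=+0→../X./XO/OX/..; (1,1)=+0→../.X/XO/OX/..; (4,0)=+0→../../XO/OX/X.; (4,1)=+0→../../XO/OX/.X
ply 2, O at X./../XO/OX/.. | (0,1)=-1→XO/../XO/OX/..; (1,0)=+0→X./O./XO/OX/..*; (1,1)=-1→X./.O/XO/OX/..; (4,0)=-1→X./../XO/OX/O.; (4,1)=-1→X./../XO/OX/.O
ply 3, X at X./O./XO/OX/.. | (0,1)=+0→XX/O./XO/OX/..*; (1,1)=+0→X./OX/XO/OX/..; (4,0)=+0→X./O./XO/OX/X.; (4,1)=+0→X./O./XO/OX/.X
ply 4, O at XX/O./XO/OX/.. | (1,1)=+0→XX/OO/XO/OX/..*; (4,0)=+0→XX/O./XO/OX/O.; (4,1)=+0→XX/O./XO/OX/.O
ply 5, X at XX/OO/XO/OX/.. | (4,0)=+0→XX/OO/XO/OX/X.*; (4,1)=+0→XX/OO/XO/OX/.X
ply 6, O at XX/OO/XO/OX/X. | (4,1)=+0→XX/OO/XO/OX/XO*
ply 7: XX/OO/XO/OX/XO is terminal +0 (X); from ../../XO/OX/.. depth 6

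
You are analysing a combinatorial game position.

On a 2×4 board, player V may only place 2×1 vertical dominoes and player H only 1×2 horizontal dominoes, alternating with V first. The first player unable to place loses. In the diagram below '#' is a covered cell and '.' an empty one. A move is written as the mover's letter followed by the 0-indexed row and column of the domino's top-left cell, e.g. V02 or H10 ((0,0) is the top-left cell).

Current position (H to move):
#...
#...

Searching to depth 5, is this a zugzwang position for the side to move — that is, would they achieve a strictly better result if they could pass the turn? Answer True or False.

[#.../#...] H move#1: H01:+1/###./#...*, H02:+1/#.##/#..., H11:+1/#.../###., H12:+1/#.../#.##
[###./#...] V move#2: V03:-1/####/#..#*
[####/#..#] H move#3: H11:+1/####/####*
[####/####] end (terminal -1, V#4); searched #.../#... to 5
pass branch (V moves first from the same position):
  | [#.../#...] V move#1: V01:-1/##../##.., V02:+1/#.#./#.#.*, V03:-1/#..#/#..#
  | [#.#./#.#.] end (terminal -1, H#2); searched #.../#... to 5
H moving scores +1; H passing scores -1

zugzwang(#.../#..., H) = False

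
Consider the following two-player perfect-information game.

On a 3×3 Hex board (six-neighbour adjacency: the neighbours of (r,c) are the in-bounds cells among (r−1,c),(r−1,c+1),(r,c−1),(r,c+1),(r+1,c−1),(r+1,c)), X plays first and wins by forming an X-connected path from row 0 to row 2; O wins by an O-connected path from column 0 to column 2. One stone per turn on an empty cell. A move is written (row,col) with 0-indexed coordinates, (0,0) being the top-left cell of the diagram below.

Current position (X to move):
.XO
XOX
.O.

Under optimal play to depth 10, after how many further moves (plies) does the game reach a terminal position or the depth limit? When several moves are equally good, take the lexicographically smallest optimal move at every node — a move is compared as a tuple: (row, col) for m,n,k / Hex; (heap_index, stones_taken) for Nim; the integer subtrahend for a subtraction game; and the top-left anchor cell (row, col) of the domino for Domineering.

PV length from [.XO/XOX/.O.]: 1 ply

[.XO/XOX/.O.] X move#1: (0,0):-1/XXO/XOX/.O., (2,0):+1/.XO/XOX/XO.*, (2,2):-1/.XO/XOX/.OX
[.XO/XOX/XO.] end (terminal -1, O#2); searched .XO/XOX/.O. to 10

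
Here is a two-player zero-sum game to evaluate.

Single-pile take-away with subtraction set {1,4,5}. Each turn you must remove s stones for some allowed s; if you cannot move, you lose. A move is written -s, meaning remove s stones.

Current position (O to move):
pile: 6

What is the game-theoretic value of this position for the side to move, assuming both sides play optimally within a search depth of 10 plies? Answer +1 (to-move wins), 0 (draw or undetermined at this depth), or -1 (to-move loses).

ply 1, O at 6 | -1=-1→5; -4=+1→2*; -5=-1→1
ply 2, X at 2 | -1=-1→1*
ply 3, O at 1 | -1=+1→0*
ply 4: 0 is terminal -1 (X); from 6 depth 10

value(6, O) = +1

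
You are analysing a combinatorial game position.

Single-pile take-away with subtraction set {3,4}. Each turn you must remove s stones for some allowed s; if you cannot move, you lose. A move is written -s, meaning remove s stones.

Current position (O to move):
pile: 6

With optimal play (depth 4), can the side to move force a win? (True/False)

p1 O@[6]: -3[3]-1 -4[2]+1*
p2 X@[2] terminal -1; root [6] d4

O winning at [6]: True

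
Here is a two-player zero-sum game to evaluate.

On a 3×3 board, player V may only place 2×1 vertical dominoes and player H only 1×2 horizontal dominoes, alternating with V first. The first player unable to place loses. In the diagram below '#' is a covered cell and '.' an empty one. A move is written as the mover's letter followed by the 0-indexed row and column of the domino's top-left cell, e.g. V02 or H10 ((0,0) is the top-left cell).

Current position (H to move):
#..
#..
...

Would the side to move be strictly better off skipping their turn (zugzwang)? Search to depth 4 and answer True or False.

zugzwang(#../#../..., H) = False

ply 1, H at #../#../... | H01=-1→###/#../...; H11=+1→#../###/...*; H20=-1→#../#../##.; H21=-1→#../#../.##
ply 2: #../###/... is terminal -1 (V); from #../#../... depth 4
if H skipped the turn, V would face:
~ ply 1, V at #../#../... | V01=+1→##./##./...*; V02=+1→#.#/#.#/...; V11=+1→#../##./.#.; V12=+1→#../#.#/..#
~ ply 2, H at ##./##./... | H20=-1→##./##./##.*; H21=-1→##./##./.##
~ ply 3, V at ##./##./##. | V02=+1→###/###/##.*; V12=+1→##./###/###
~ ply 4: ###/###/##. is terminal -1 (H); from #../#../... depth 4
compare (H): move=+1 vs pass=-1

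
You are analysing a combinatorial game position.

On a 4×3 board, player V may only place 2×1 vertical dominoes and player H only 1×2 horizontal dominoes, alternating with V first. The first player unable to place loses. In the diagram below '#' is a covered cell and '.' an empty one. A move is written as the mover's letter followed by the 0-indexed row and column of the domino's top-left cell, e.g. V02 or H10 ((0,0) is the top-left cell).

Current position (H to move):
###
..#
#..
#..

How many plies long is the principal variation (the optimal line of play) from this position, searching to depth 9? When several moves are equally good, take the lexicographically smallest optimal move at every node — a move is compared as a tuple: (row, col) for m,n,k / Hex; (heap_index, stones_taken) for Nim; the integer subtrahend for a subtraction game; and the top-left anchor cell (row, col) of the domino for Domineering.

ply 1, H at ###/..#/#../#.. | H10=-1→###/###/#../#..; H21=+1→###/..#/###/#..*; H31=-1→###/..#/#../###
ply 2: ###/..#/###/#.. is terminal -1 (V); from ###/..#/#../#.. depth 9

PV length from [###/..#/#../#..]: 1 ply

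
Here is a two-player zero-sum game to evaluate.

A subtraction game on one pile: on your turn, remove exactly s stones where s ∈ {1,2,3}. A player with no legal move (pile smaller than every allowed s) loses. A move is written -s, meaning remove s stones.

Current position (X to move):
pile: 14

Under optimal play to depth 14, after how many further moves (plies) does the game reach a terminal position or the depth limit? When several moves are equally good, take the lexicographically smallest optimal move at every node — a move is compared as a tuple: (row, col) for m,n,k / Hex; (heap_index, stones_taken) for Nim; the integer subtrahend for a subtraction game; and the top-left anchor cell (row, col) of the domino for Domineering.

p1 X@[14]: -1[13]-1 -2[12]+1* -3[11]-1
p2 O@[12]: -1[11]-1* -2[10]-1 -3[9]-1
p3 X@[11]: -1[10]-1 -2[9]-1 -3[8]+1*
p4 O@[8]: -1[7]-1* -2[6]-1 -3[5]-1
p5 X@[7]: -1[6]-1 -2[5]-1 -3[4]+1*
p6 O@[4]: -1[3]-1* -2[2]-1 -3[1]-1
p7 X@[3]: -1[2]-1 -2[1]-1 -3[0]+1*
p8 O@[0] terminal -1; root [14] d14

PV length from [14]: 7 plies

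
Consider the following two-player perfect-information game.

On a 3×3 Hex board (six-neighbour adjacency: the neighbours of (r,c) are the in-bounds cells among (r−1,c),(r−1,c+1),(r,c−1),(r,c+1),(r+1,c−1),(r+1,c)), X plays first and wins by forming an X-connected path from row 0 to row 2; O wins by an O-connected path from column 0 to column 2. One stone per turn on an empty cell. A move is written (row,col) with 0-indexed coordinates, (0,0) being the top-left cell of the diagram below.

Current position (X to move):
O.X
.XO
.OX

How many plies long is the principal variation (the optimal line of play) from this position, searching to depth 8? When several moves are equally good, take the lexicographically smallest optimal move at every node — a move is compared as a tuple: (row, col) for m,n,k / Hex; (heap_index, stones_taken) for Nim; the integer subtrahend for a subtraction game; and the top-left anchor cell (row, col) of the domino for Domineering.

p1 X@[O.X/.XO/.OX]: (0,1)[OXX/.XO/.OX]-1 (1,0)[O.X/XXO/.OX]-1 (2,0)[O.X/.XO/XOX]+1*
p2 O@[O.X/.XO/XOX] terminal -1; root [O.X/.XO/.OX] d8

PV length from [O.X/.XO/.OX]: 1 ply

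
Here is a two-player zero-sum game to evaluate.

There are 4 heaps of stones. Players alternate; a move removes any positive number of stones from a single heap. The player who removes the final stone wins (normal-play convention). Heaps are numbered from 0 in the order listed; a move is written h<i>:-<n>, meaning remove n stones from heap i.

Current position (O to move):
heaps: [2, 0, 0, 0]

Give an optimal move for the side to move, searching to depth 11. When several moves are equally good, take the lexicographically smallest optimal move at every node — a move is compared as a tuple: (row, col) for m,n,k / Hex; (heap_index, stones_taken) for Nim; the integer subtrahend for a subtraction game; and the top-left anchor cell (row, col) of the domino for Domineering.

O's best at [(2,0,0,0)]: h0:-2

ply 1, O at (2,0,0,0) | h0:-1=-1→(1,0,0,0); h0:-2=+1→(0,0,0,0)*
ply 2: (0,0,0,0) is terminal -1 (X); from (2,0,0,0) depth 11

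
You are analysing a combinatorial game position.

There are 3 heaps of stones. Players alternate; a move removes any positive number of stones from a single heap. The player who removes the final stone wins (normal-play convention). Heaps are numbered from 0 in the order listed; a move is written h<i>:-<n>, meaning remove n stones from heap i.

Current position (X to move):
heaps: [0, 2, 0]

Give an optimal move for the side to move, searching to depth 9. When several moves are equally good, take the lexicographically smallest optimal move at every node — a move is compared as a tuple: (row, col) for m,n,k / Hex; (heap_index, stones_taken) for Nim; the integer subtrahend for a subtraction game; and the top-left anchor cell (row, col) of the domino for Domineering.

X's best at [(0,2,0)]: h1:-2

ply 1, X at (0,2,0) | h1:-1=-1→(0,1,0); h1:-2=+1→(0,0,0)*
ply 2: (0,0,0) is terminal -1 (O); from (0,2,0) depth 9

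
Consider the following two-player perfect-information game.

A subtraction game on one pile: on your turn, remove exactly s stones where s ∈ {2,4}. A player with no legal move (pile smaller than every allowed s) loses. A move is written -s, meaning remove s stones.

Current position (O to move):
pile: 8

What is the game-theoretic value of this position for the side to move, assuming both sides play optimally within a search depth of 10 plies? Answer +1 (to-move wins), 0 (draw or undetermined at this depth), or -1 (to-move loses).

value(8, O) = +1

[8] O move#1: -2:+1/6*, -4:-1/4
[6] X move#2: -2:-1/4*, -4:-1/2
[4] O move#3: -2:-1/2, -4:+1/0*
[0] end (terminal -1, X#4); searched 8 to 10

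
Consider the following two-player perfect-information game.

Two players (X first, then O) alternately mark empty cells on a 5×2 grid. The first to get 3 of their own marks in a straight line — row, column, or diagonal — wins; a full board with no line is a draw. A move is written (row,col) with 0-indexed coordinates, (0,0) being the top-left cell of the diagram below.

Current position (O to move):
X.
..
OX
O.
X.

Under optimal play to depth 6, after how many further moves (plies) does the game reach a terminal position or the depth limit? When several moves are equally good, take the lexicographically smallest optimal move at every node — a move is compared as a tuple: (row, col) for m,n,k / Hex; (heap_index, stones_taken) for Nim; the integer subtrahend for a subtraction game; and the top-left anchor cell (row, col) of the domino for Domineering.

[X./../OX/O./X.] O move#1: (0,1):+0/XO/../OX/O./X., (1,0):+1/X./O./OX/O./X.*, (1,1):+0/X./.O/OX/O./X., (3,1):+0/X./../OX/OO/X., (4,1):+0/X./../OX/O./XO
[X./O./OX/O./X.] end (terminal -1, X#2); searched X./../OX/O./X. to 6

PV length from [X./../OX/O./X.]: 1 ply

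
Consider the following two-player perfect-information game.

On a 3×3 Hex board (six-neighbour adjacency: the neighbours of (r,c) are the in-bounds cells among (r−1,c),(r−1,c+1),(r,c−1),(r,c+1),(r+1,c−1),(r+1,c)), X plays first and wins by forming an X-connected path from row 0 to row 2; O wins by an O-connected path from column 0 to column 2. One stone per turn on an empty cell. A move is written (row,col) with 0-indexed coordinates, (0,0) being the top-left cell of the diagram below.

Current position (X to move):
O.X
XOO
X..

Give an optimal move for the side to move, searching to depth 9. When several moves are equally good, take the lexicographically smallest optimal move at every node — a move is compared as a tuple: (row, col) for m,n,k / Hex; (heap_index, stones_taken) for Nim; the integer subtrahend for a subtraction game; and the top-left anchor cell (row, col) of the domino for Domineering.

X's best at [O.X/XOO/X..]: (0,1)

p1 X@[O.X/XOO/X..]: (0,1)[OXX/XOO/X..]+1* (2,1)[O.X/XOO/XX.]-1 (2,2)[O.X/XOO/X.X]-1
p2 O@[OXX/XOO/X..] terminal -1; root [O.X/XOO/X..] d9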